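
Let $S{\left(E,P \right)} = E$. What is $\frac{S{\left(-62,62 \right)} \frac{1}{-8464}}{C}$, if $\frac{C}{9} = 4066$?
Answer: $\frac{31}{154865808} \approx 2.0017 \cdot 10^{-7}$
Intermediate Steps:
$C = 36594$ ($C = 9 \cdot 4066 = 36594$)
$\frac{S{\left(-62,62 \right)} \frac{1}{-8464}}{C} = \frac{\left(-62\right) \frac{1}{-8464}}{36594} = \left(-62\right) \left(- \frac{1}{8464}\right) \frac{1}{36594} = \frac{31}{4232} \cdot \frac{1}{36594} = \frac{31}{154865808}$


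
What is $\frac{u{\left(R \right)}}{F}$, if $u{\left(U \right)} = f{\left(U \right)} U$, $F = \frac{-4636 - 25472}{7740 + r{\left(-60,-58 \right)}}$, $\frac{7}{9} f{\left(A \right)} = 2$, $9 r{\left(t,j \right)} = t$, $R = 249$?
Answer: $- \frac{2888400}{17563} \approx -164.46$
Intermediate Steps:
$r{\left(t,j \right)} = \frac{t}{9}$
$f{\left(A \right)} = \frac{18}{7}$ ($f{\left(A \right)} = \frac{9}{7} \cdot 2 = \frac{18}{7}$)
$F = - \frac{22581}{5800}$ ($F = \frac{-4636 - 25472}{7740 + \frac{1}{9} \left(-60\right)} = - \frac{30108}{7740 - \frac{20}{3}} = - \frac{30108}{\frac{23200}{3}} = \left(-30108\right) \frac{3}{23200} = - \frac{22581}{5800} \approx -3.8933$)
$u{\left(U \right)} = \frac{18 U}{7}$
$\frac{u{\left(R \right)}}{F} = \frac{\frac{18}{7} \cdot 249}{- \frac{22581}{5800}} = \frac{4482}{7} \left(- \frac{5800}{22581}\right) = - \frac{2888400}{17563}$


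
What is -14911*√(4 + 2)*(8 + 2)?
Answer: -149110*√6 ≈ -3.6524e+5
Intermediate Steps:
-14911*√(4 + 2)*(8 + 2) = -14911*√6*10 = -149110*√6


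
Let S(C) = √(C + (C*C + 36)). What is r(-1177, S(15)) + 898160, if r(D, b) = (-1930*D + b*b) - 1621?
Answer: 3168425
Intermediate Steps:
S(C) = √(36 + C + C²) (S(C) = √(C + (C² + 36)) = √(C + (36 + C²)) = √(36 + C + C²))
r(D, b) = -1621 + b² - 1930*D (r(D, b) = (-1930*D + b²) - 1621 = (b² - 1930*D) - 1621 = -1621 + b² - 1930*D)
r(-1177, S(15)) + 898160 = (-1621 + (√(36 + 15 + 15²))² - 1930*(-1177)) + 898160 = (-1621 + (√(36 + 15 + 225))² + 2271610) + 898160 = (-1621 + (√276)² + 2271610) + 898160 = (-1621 + (2*√69)² + 2271610) + 898160 = (-1621 + 276 + 2271610) + 898160 = 2270265 + 898160 = 3168425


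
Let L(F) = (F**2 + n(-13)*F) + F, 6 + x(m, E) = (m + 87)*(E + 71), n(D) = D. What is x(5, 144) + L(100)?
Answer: 28574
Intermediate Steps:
x(m, E) = -6 + (71 + E)*(87 + m) (x(m, E) = -6 + (m + 87)*(E + 71) = -6 + (87 + m)*(71 + E) = -6 + (71 + E)*(87 + m))
L(F) = F**2 - 12*F (L(F) = (F**2 - 13*F) + F = F**2 - 12*F)
x(5, 144) + L(100) = (6171 + 71*5 + 87*144 + 144*5) + 100*(-12 + 100) = (6171 + 355 + 12528 + 720) + 100*88 = 19774 + 8800 = 28574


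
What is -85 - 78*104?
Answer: -8197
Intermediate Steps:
-85 - 78*104 = -85 - 8112 = -8197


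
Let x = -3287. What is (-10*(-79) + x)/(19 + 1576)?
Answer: -227/145 ≈ -1.5655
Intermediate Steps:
(-10*(-79) + x)/(19 + 1576) = (-10*(-79) - 3287)/(19 + 1576) = (790 - 3287)/1595 = -2497*1/1595 = -227/145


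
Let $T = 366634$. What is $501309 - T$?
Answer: $134675$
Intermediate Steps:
$501309 - T = 501309 - 366634 = 134675$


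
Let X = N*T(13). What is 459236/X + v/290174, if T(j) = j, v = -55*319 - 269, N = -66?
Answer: -33318407869/62242323 ≈ -535.30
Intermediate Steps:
v = -17814 (v = -17545 - 269 = -17814)
X = -858 (X = -66*13 = -858)
459236/X + v/290174 = 459236/(-858) - 17814/290174 = 459236*(-1/858) - 17814*1/290174 = -229618/429 - 8907/145087 = -33318407869/62242323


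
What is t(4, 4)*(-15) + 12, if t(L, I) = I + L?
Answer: -108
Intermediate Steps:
t(4, 4)*(-15) + 12 = (4 + 4)*(-15) + 12 = 8*(-15) + 12 = -120 + 12 = -108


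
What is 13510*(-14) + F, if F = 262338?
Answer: 73198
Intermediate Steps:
13510*(-14) + F = 13510*(-14) + 262338 = -189140 + 262338 = 73198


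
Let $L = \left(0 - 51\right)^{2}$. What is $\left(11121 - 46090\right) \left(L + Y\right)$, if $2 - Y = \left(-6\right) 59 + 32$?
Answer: $-102284325$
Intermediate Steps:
$Y = 324$ ($Y = 2 - \left(\left(-6\right) 59 + 32\right) = 2 - \left(-354 + 32\right) = 2 - -322 = 2 + 322 = 324$)
$L = 2601$ ($L = \left(-51\right)^{2} = 2601$)
$\left(11121 - 46090\right) \left(L + Y\right) = \left(11121 - 46090\right) \left(2601 + 324\right) = \left(-34969\right) 2925 = -102284325$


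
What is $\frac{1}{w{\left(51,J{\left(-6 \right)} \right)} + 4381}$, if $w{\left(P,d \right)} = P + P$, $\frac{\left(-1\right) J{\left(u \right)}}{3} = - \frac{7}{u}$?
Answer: $\frac{1}{4483} \approx 0.00022306$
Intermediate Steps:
$J{\left(u \right)} = \frac{21}{u}$ ($J{\left(u \right)} = - 3 \left(- \frac{7}{u}\right) = \frac{21}{u}$)
$w{\left(P,d \right)} = 2 P$
$\frac{1}{w{\left(51,J{\left(-6 \right)} \right)} + 4381} = \frac{1}{2 \cdot 51 + 4381} = \frac{1}{102 + 4381} = \frac{1}{4483}$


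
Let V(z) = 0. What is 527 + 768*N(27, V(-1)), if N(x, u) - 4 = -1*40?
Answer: -27121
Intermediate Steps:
N(x, u) = -36 (N(x, u) = 4 - 1*40 = 4 - 40 = -36)
527 + 768*N(27, V(-1)) = 527 + 768*(-36) = 527 - 27648 = -27121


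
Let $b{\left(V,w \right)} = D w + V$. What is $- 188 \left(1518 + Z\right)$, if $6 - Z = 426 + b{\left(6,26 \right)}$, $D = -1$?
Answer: $-210184$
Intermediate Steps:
$b{\left(V,w \right)} = V - w$ ($b{\left(V,w \right)} = - w + V = V - w$)
$Z = -400$ ($Z = 6 - \left(426 + \left(6 - 26\right)\right) = 6 - \left(426 - 20\right) = 6 - 406 = -400$)
$- 188 \left(1518 + Z\right) = - 188 \left(1518 - 400\right) = \left(-188\right) 1118 = -210184$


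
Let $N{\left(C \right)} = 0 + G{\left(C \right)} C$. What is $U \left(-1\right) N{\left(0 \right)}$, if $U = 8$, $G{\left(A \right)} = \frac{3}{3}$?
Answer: $0$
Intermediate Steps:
$G{\left(A \right)} = 1$ ($G{\left(A \right)} = 3 \cdot \frac{1}{3} = 1$)
$N{\left(C \right)} = C$ ($N{\left(C \right)} = 0 + 1 C = 0 + C = C$)
$U \left(-1\right) N{\left(0 \right)} = 8 \left(-1\right) 0 = \left(-8\right) 0 = 0$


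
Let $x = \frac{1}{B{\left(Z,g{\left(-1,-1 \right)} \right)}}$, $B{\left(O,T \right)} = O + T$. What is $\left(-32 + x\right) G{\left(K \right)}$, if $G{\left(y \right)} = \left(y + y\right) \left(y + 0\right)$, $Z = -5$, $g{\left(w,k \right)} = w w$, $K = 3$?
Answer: $- \frac{1161}{2} \approx -580.5$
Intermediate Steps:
$g{\left(w,k \right)} = w^{2}$
$G{\left(y \right)} = 2 y^{2}$ ($G{\left(y \right)} = 2 y y = 2 y^{2}$)
$x = - \frac{1}{4}$ ($x = \frac{1}{-5 + \left(-1\right)^{2}} = \frac{1}{-5 + 1} = \frac{1}{-4} = - \frac{1}{4} \approx -0.25$)
$\left(-32 + x\right) G{\left(K \right)} = \left(-32 - \frac{1}{4}\right) 2 \cdot 3^{2} = - \frac{129 \cdot 2 \cdot 9}{4} = \left(- \frac{129}{4}\right) 18 = - \frac{1161}{2}$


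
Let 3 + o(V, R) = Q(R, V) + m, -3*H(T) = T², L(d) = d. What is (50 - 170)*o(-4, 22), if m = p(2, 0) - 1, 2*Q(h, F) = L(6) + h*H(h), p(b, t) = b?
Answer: 212840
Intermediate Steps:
H(T) = -T²/3
Q(h, F) = 3 - h³/6 (Q(h, F) = (6 + h*(-h²/3))/2 = (6 - h³/3)/2 = 3 - h³/6)
m = 1 (m = 2 - 1 = 1)
o(V, R) = 1 - R³/6 (o(V, R) = -3 + ((3 - R³/6) + 1) = -3 + (4 - R³/6) = 1 - R³/6)
(50 - 170)*o(-4, 22) = (50 - 170)*(1 - ⅙*22³) = -120*(1 - ⅙*10648) = -120*(1 - 5324/3) = -120*(-5321/3) = 212840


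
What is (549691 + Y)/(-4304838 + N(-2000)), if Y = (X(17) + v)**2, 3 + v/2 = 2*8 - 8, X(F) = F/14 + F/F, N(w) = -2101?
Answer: -107768677/844160044 ≈ -0.12766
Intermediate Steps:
X(F) = 1 + F/14 (X(F) = F*(1/14) + 1 = F/14 + 1 = 1 + F/14)
v = 10 (v = -6 + 2*(2*8 - 8) = -6 + 2*(16 - 8) = -6 + 2*8 = -6 + 16 = 10)
Y = 29241/196 (Y = ((1 + (1/14)*17) + 10)**2 = ((1 + 17/14) + 10)**2 = (31/14 + 10)**2 = (171/14)**2 = 29241/196 ≈ 149.19)
(549691 + Y)/(-4304838 + N(-2000)) = (549691 + 29241/196)/(-4304838 - 2101) = (107768677/196)/(-4306939) = (107768677/196)*(-1/4306939) = -107768677/844160044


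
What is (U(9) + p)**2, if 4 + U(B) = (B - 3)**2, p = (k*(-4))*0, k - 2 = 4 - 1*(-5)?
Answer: 1024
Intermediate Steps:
k = 11 (k = 2 + (4 - 1*(-5)) = 2 + (4 + 5) = 2 + 9 = 11)
p = 0 (p = (11*(-4))*0 = -44*0 = 0)
U(B) = -4 + (-3 + B)**2 (U(B) = -4 + (B - 3)**2 = -4 + (-3 + B)**2)
(U(9) + p)**2 = ((-4 + (-3 + 9)**2) + 0)**2 = ((-4 + 6**2) + 0)**2 = ((-4 + 36) + 0)**2 = (32 + 0)**2 = 32**2 = 1024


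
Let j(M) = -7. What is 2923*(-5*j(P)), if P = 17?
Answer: 102305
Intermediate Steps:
2923*(-5*j(P)) = 2923*(-5*(-7)) = 2923*35 = 102305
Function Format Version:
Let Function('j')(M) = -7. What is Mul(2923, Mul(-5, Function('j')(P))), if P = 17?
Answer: 102305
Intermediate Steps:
Mul(2923, Mul(-5, Function('j')(P))) = Mul(2923, Mul(-5, -7)) = Mul(2923, 35) = 102305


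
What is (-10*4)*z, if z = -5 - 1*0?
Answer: 200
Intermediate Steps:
z = -5 (z = -5 + 0 = -5)
(-10*4)*z = -10*4*(-5) = -40*(-5) = 200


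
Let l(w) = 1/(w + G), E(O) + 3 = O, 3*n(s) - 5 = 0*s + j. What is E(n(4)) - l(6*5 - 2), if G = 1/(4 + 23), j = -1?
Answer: -3866/2271 ≈ -1.7023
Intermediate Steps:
n(s) = 4/3 (n(s) = 5/3 + (0*s - 1)/3 = 5/3 + (0 - 1)/3 = 5/3 + (⅓)*(-1) = 5/3 - ⅓ = 4/3)
E(O) = -3 + O
G = 1/27 ≈ 0.037037
l(w) = 1/(1/27 + w) (l(w) = 1/(w + 1/27) = 1/(1/27 + w))
E(n(4)) - l(6*5 - 2) = (-3 + 4/3) - 27/(1 + 27*(6*5 - 2)) = -5/3 - 27/(1 + 27*(30 - 2)) = -5/3 - 27/(1 + 27*28) = -5/3 - 27/(1 + 756) = -5/3 - 27/757 = -3866/2271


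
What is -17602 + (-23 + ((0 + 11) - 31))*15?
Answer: -18247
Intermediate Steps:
-17602 + (-23 + ((0 + 11) - 31))*15 = -17602 + (-23 + (11 - 31))*15 = -17602 + (-23 - 20)*15 = -17602 - 43*15 = -17602 - 645 = -18247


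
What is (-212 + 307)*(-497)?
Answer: -47215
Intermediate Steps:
(-212 + 307)*(-497) = 95*(-497) = -47215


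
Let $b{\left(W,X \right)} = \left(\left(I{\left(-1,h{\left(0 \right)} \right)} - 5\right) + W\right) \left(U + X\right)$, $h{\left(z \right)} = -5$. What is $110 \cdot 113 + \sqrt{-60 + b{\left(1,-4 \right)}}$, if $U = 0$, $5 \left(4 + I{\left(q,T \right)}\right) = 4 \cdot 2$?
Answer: $12430 + \frac{2 i \sqrt{215}}{5} \approx 12430.0 + 5.8652 i$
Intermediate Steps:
$I{\left(q,T \right)} = - \frac{12}{5}$ ($I{\left(q,T \right)} = -4 + \frac{4 \cdot 2}{5} = -4 + \frac{1}{5} \cdot 8 = -4 + \frac{8}{5} = - \frac{12}{5}$)
$b{\left(W,X \right)} = X \left(- \frac{37}{5} + W\right)$ ($b{\left(W,X \right)} = \left(\left(- \frac{12}{5} - 5\right) + W\right) \left(0 + X\right) = \left(\left(- \frac{12}{5} - 5\right) + W\right) X = \left(- \frac{37}{5} + W\right) X = X \left(- \frac{37}{5} + W\right)$)
$110 \cdot 113 + \sqrt{-60 + b{\left(1,-4 \right)}} = 110 \cdot 113 + \sqrt{-60 + \frac{1}{5} \left(-4\right) \left(-37 + 5 \cdot 1\right)} = 12430 + \sqrt{-60 + \frac{1}{5} \left(-4\right) \left(-37 + 5\right)} = 12430 + \sqrt{-60 + \frac{1}{5} \left(-4\right) \left(-32\right)} = 12430 + \sqrt{-60 + \frac{128}{5}} = 12430 + \sqrt{- \frac{172}{5}} = 12430 + \frac{2 i \sqrt{215}}{5}$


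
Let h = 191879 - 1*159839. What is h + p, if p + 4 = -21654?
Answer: 10382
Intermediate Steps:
h = 32040 (h = 191879 - 159839 = 32040)
p = -21658 (p = -4 - 21654 = -21658)
h + p = 32040 - 21658 = 10382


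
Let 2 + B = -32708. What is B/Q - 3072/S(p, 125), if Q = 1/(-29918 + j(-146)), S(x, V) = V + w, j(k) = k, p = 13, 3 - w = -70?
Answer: 32451983008/33 ≈ 9.8339e+8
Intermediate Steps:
w = 73 (w = 3 - 1*(-70) = 3 + 70 = 73)
B = -32710 (B = -2 - 32708 = -32710)
S(x, V) = 73 + V (S(x, V) = V + 73 = 73 + V)
Q = -1/30064 (Q = 1/(-29918 - 146) = 1/(-30064) = -1/30064 ≈ -3.3262e-5)
B/Q - 3072/S(p, 125) = -32710/(-1/30064) - 3072/(73 + 125) = -32710*(-30064) - 3072/198 = 983393440 - 3072*1/198 = 983393440 - 512/33 = 32451983008/33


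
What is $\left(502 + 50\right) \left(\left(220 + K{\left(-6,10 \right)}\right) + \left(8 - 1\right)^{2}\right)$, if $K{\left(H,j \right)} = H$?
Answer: $145176$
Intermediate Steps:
$\left(502 + 50\right) \left(\left(220 + K{\left(-6,10 \right)}\right) + \left(8 - 1\right)^{2}\right) = \left(502 + 50\right) \left(\left(220 - 6\right) + \left(8 - 1\right)^{2}\right) = 552 \left(214 + 7^{2}\right) = 552 \left(214 + 49\right) = 552 \cdot 263 = 145176$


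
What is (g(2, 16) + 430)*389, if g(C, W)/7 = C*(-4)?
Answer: 145486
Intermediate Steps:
g(C, W) = -28*C (g(C, W) = 7*(C*(-4)) = 7*(-4*C) = -28*C)
(g(2, 16) + 430)*389 = (-28*2 + 430)*389 = (-56 + 430)*389 = 374*389 = 145486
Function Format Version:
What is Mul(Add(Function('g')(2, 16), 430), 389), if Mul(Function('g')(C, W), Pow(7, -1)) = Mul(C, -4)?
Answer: 145486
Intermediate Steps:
Function('g')(C, W) = Mul(-28, C) (Function('g')(C, W) = Mul(7, Mul(C, -4)) = Mul(7, Mul(-4, C)) = Mul(-28, C))
Mul(Add(Function('g')(2, 16), 430), 389) = Mul(Add(Mul(-28, 2), 430), 389) = Mul(Add(-56, 430), 389) = Mul(374, 389) = 145486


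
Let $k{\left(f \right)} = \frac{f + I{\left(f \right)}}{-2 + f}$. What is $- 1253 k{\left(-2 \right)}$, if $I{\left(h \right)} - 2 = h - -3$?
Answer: $\frac{1253}{4} \approx 313.25$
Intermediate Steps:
$I{\left(h \right)} = 5 + h$ ($I{\left(h \right)} = 2 + \left(h - -3\right) = 2 + \left(h + 3\right) = 2 + \left(3 + h\right) = 5 + h$)
$k{\left(f \right)} = \frac{5 + 2 f}{-2 + f}$ ($k{\left(f \right)} = \frac{f + \left(5 + f\right)}{-2 + f} = \frac{5 + 2 f}{-2 + f}$)
$- 1253 k{\left(-2 \right)} = - 1253 \frac{5 + 2 \left(-2\right)}{-2 - 2} = - 1253 \frac{5 - 4}{-4} = - 1253 \left(\left(- \frac{1}{4}\right) 1\right) = \left(-1253\right) \left(- \frac{1}{4}\right) = \frac{1253}{4}$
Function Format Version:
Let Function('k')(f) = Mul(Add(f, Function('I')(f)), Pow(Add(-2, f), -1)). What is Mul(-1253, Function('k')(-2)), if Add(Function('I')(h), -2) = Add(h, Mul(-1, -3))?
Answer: Rational(1253, 4) ≈ 313.25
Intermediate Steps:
Function('I')(h) = Add(5, h) (Function('I')(h) = Add(2, Add(h, Mul(-1, -3))) = Add(2, Add(h, 3)) = Add(2, Add(3, h)) = Add(5, h))
Function('k')(f) = Mul(Pow(Add(-2, f), -1), Add(5, Mul(2, f))) (Function('k')(f) = Mul(Add(f, Add(5, f)), Pow(Add(-2, f), -1)) = Mul(Add(5, Mul(2, f)), Pow(Add(-2, f), -1)) = Mul(Pow(Add(-2, f), -1), Add(5, Mul(2, f))))
Mul(-1253, Function('k')(-2)) = Mul(-1253, Mul(Pow(Add(-2, -2), -1), Add(5, Mul(2, -2)))) = Mul(-1253, Mul(Pow(-4, -1), Add(5, -4))) = Mul(-1253, Mul(Rational(-1, 4), 1)) = Mul(-1253, Rational(-1, 4)) = Rational(1253, 4)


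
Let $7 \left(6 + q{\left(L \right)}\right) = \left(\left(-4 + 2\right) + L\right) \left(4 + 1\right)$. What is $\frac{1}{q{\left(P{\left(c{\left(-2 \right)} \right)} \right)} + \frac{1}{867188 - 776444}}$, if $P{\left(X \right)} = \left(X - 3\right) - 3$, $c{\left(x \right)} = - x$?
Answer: $- \frac{635208}{6533561} \approx -0.097222$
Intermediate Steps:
$P{\left(X \right)} = -6 + X$ ($P{\left(X \right)} = \left(-3 + X\right) - 3 = -6 + X$)
$q{\left(L \right)} = - \frac{52}{7} + \frac{5 L}{7}$ ($q{\left(L \right)} = -6 + \frac{\left(\left(-4 + 2\right) + L\right) \left(4 + 1\right)}{7} = -6 + \frac{\left(-2 + L\right) 5}{7} = -6 + \frac{-10 + 5 L}{7} = -6 + \left(- \frac{10}{7} + \frac{5 L}{7}\right) = - \frac{52}{7} + \frac{5 L}{7}$)
$\frac{1}{q{\left(P{\left(c{\left(-2 \right)} \right)} \right)} + \frac{1}{867188 - 776444}} = \frac{1}{\left(- \frac{52}{7} + \frac{5 \left(-6 - -2\right)}{7}\right) + \frac{1}{867188 - 776444}} = \frac{1}{\left(- \frac{52}{7} + \frac{5 \left(-6 + 2\right)}{7}\right) + \frac{1}{90744}} = \frac{1}{\left(- \frac{52}{7} + \frac{5}{7} \left(-4\right)\right) + \frac{1}{90744}} = \frac{1}{\left(- \frac{52}{7} - \frac{20}{7}\right) + \frac{1}{90744}} = \frac{1}{- \frac{72}{7} + \frac{1}{90744}} = \frac{1}{- \frac{6533561}{635208}} = - \frac{635208}{6533561}$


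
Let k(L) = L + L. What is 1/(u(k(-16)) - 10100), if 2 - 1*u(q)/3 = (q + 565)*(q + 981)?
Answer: -1/1527545 ≈ -6.5465e-7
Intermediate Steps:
k(L) = 2*L
u(q) = 6 - 3*(565 + q)*(981 + q) (u(q) = 6 - 3*(q + 565)*(q + 981) = 6 - 3*(565 + q)*(981 + q))
1/(u(k(-16)) - 10100) = 1/((-1662789 - 9276*(-16) - 3*(2*(-16))**2) - 10100) = 1/((-1662789 - 4638*(-32) - 3*(-32)**2) - 10100) = 1/((-1662789 + 148416 - 3*1024) - 10100) = 1/((-1662789 + 148416 - 3072) - 10100) = 1/(-1517445 - 10100) = 1/(-1527545) = -1/1527545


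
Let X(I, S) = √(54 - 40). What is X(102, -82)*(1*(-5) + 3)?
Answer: -2*√14 ≈ -7.4833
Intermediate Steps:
X(I, S) = √14
X(102, -82)*(1*(-5) + 3) = √14*(1*(-5) + 3) = √14*(-5 + 3) = √14*(-2) = -2*√14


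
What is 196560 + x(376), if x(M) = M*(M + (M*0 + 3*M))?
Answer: 762064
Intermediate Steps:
x(M) = 4*M² (x(M) = M*(M + (0 + 3*M)) = M*(M + 3*M) = M*(4*M) = 4*M²)
196560 + x(376) = 196560 + 4*376² = 196560 + 4*141376 = 196560 + 565504 = 762064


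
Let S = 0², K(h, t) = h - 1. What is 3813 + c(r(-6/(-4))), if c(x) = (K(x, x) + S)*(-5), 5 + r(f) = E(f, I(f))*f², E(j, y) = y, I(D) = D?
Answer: 30609/8 ≈ 3826.1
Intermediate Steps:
r(f) = -5 + f³ (r(f) = -5 + f*f² = -5 + f³)
K(h, t) = -1 + h
S = 0
c(x) = 5 - 5*x (c(x) = ((-1 + x) + 0)*(-5) = (-1 + x)*(-5) = 5 - 5*x)
3813 + c(r(-6/(-4))) = 3813 + (5 - 5*(-5 + (-6/(-4))³)) = 3813 + (5 - 5*(-5 + (-6*(-¼))³)) = 3813 + (5 - 5*(-5 + (3/2)³)) = 3813 + (5 - 5*(-5 + 27/8)) = 3813 + (5 - 5*(-13/8)) = 3813 + (5 + 65/8) = 3813 + 105/8 = 30609/8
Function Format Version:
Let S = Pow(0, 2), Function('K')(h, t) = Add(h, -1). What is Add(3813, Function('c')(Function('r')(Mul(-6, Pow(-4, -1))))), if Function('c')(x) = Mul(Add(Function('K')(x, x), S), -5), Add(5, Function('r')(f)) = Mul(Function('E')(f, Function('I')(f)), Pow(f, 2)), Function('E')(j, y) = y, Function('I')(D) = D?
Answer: Rational(30609, 8) ≈ 3826.1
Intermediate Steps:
Function('r')(f) = Add(-5, Pow(f, 3)) (Function('r')(f) = Add(-5, Mul(f, Pow(f, 2))) = Add(-5, Pow(f, 3)))
Function('K')(h, t) = Add(-1, h)
S = 0
Function('c')(x) = Add(5, Mul(-5, x)) (Function('c')(x) = Mul(Add(Add(-1, x), 0), -5) = Mul(Add(-1, x), -5) = Add(5, Mul(-5, x)))
Add(3813, Function('c')(Function('r')(Mul(-6, Pow(-4, -1))))) = Add(3813, Add(5, Mul(-5, Add(-5, Pow(Mul(-6, Pow(-4, -1)), 3))))) = Add(3813, Add(5, Mul(-5, Add(-5, Pow(Mul(-6, Rational(-1, 4)), 3))))) = Add(3813, Add(5, Mul(-5, Add(-5, Pow(Rational(3, 2), 3))))) = Add(3813, Add(5, Mul(-5, Add(-5, Rational(27, 8))))) = Add(3813, Add(5, Mul(-5, Rational(-13, 8)))) = Add(3813, Add(5, Rational(65, 8))) = Add(3813, Rational(105, 8)) = Rational(30609, 8)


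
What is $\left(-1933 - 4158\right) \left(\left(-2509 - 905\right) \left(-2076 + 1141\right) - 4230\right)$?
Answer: $-19417255260$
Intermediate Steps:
$\left(-1933 - 4158\right) \left(\left(-2509 - 905\right) \left(-2076 + 1141\right) - 4230\right) = - 6091 \left(\left(-3414\right) \left(-935\right) - 4230\right) = - 6091 \left(3192090 - 4230\right) = \left(-6091\right) 3187860 = -19417255260$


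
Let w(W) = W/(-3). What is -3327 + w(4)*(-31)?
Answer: -9857/3 ≈ -3285.7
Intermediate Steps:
w(W) = -W/3 (w(W) = W*(-⅓) = -W/3)
-3327 + w(4)*(-31) = -3327 - ⅓*4*(-31) = -3327 - 4/3*(-31) = -3327 + 124/3 = -9857/3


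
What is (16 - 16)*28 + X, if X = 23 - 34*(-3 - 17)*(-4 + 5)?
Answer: 703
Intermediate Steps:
X = 703 (X = 23 - (-680) = 23 - 34*(-20) = 23 + 680 = 703)
(16 - 16)*28 + X = (16 - 16)*28 + 703 = 0*28 + 703 = 0 + 703 = 703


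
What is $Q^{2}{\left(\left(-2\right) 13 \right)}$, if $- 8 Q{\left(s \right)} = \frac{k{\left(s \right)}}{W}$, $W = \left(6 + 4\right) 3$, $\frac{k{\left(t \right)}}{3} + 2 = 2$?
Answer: $0$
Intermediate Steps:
$k{\left(t \right)} = 0$ ($k{\left(t \right)} = -6 + 3 \cdot 2 = -6 + 6 = 0$)
$W = 30$ ($W = 10 \cdot 3 = 30$)
$Q{\left(s \right)} = 0$ ($Q{\left(s \right)} = - \frac{0 \cdot \frac{1}{30}}{8} = \left(- \frac{1}{8}\right) 0 = 0$)
$Q^{2}{\left(\left(-2\right) 13 \right)} = 0^{2} = 0$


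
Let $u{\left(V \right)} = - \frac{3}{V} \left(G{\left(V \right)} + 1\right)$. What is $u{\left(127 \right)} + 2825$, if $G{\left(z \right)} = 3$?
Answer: $\frac{358763}{127} \approx 2824.9$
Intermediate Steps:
$u{\left(V \right)} = - \frac{12}{V}$ ($u{\left(V \right)} = - \frac{3}{V} \left(3 + 1\right) = - \frac{3}{V} 4 = - \frac{12}{V}$)
$u{\left(127 \right)} + 2825 = - \frac{12}{127} + 2825 = \frac{358763}{127}$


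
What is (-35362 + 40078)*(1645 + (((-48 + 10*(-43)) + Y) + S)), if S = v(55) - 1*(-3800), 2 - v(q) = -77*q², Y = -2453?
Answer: 1110339756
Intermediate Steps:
v(q) = 2 + 77*q² (v(q) = 2 - (-77)*q² = 2 + 77*q²)
S = 236727 (S = (2 + 77*55²) - 1*(-3800) = (2 + 77*3025) + 3800 = (2 + 232925) + 3800 = 232927 + 3800 = 236727)
(-35362 + 40078)*(1645 + (((-48 + 10*(-43)) + Y) + S)) = (-35362 + 40078)*(1645 + (((-48 + 10*(-43)) - 2453) + 236727)) = 4716*(1645 + (((-48 - 430) - 2453) + 236727)) = 4716*(1645 + ((-478 - 2453) + 236727)) = 4716*(1645 + (-2931 + 236727)) = 4716*(1645 + 233796) = 4716*235441 = 1110339756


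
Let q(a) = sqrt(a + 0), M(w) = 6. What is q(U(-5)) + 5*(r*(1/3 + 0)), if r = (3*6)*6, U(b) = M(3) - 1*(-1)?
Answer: 180 + sqrt(7) ≈ 182.65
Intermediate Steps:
U(b) = 7 (U(b) = 6 - 1*(-1) = 6 + 1 = 7)
r = 108 (r = 18*6 = 108)
q(a) = sqrt(a)
q(U(-5)) + 5*(r*(1/3 + 0)) = sqrt(7) + 5*(108*(1/3 + 0)) = sqrt(7) + 5*(108*(1/3)) = sqrt(7) + 5*36 = sqrt(7) + 180 = 180 + sqrt(7)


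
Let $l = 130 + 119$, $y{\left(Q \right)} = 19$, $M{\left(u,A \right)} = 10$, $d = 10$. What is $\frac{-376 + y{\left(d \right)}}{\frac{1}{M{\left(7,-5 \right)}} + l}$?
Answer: $- \frac{3570}{2491} \approx -1.4332$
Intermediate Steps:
$l = 249$
$\frac{-376 + y{\left(d \right)}}{\frac{1}{M{\left(7,-5 \right)}} + l} = \frac{-376 + 19}{\frac{1}{10} + 249} = - \frac{357}{\frac{1}{10} + 249} = - \frac{357}{\frac{2491}{10}} = \left(-357\right) \frac{10}{2491} = - \frac{3570}{2491}$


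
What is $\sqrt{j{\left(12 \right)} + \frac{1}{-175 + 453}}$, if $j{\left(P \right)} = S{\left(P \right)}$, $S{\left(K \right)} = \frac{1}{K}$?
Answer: $\frac{\sqrt{60465}}{834} \approx 0.29484$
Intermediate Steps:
$j{\left(P \right)} = \frac{1}{P}$
$\sqrt{j{\left(12 \right)} + \frac{1}{-175 + 453}} = \sqrt{\frac{1}{12} + \frac{1}{-175 + 453}} = \sqrt{\frac{1}{12} + \frac{1}{278}} = \sqrt{\frac{145}{1668}} = \frac{\sqrt{60465}}{834}$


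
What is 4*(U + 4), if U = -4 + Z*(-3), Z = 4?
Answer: -48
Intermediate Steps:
U = -16 (U = -4 + 4*(-3) = -4 - 12 = -16)
4*(U + 4) = 4*(-16 + 4) = 4*(-12) = -48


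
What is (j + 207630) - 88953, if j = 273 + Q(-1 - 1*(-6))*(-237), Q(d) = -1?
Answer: 119187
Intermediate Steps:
j = 510 (j = 273 - 1*(-237) = 273 + 237 = 510)
(j + 207630) - 88953 = (510 + 207630) - 88953 = 208140 - 88953 = 119187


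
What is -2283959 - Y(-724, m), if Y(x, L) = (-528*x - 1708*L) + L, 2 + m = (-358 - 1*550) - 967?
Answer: -5870270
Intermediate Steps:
m = -1877 (m = -2 + ((-358 - 1*550) - 967) = -2 + ((-358 - 550) - 967) = -2 + (-908 - 967) = -2 - 1875 = -1877)
Y(x, L) = -1707*L - 528*x (Y(x, L) = (-1708*L - 528*x) + L = -1707*L - 528*x)
-2283959 - Y(-724, m) = -2283959 - (-1707*(-1877) - 528*(-724)) = -2283959 - (3204039 + 382272) = -2283959 - 1*3586311 = -2283959 - 3586311 = -5870270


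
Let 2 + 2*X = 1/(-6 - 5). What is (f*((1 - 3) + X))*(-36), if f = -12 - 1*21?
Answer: -3618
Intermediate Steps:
f = -33 (f = -12 - 21 = -33)
X = -23/22 (X = -1 + 1/(2*(-6 - 5)) = -1 + (½)/(-11) = -1 + (½)*(-1/11) = -1 - 1/22 = -23/22 ≈ -1.0455)
(f*((1 - 3) + X))*(-36) = -33*((1 - 3) - 23/22)*(-36) = -33*(-2 - 23/22)*(-36) = -33*(-67/22)*(-36) = (201/2)*(-36) = -3618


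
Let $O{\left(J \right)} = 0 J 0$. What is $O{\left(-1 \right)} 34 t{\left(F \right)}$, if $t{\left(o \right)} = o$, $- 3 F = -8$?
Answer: $0$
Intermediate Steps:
$F = \frac{8}{3}$ ($F = \left(- \frac{1}{3}\right) \left(-8\right) = \frac{8}{3} \approx 2.6667$)
$O{\left(J \right)} = 0$ ($O{\left(J \right)} = 0 \cdot 0 = 0$)
$O{\left(-1 \right)} 34 t{\left(F \right)} = 0 \cdot 34 \cdot \frac{8}{3} = 0 \cdot \frac{8}{3} = 0$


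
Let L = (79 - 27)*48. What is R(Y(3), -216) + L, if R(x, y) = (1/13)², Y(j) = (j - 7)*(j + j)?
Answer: 421825/169 ≈ 2496.0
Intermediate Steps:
L = 2496 (L = 52*48 = 2496)
Y(j) = 2*j*(-7 + j) (Y(j) = (-7 + j)*(2*j) = 2*j*(-7 + j))
R(x, y) = 1/169 (R(x, y) = (1/13)² = 1/169)
R(Y(3), -216) + L = 1/169 + 2496 = 421825/169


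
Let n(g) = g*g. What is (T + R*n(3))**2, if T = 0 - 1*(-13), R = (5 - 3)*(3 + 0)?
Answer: 4489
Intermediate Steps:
n(g) = g**2
R = 6 (R = 2*3 = 6)
T = 13 (T = 0 + 13 = 13)
(T + R*n(3))**2 = (13 + 6*3**2)**2 = (13 + 6*9)**2 = (13 + 54)**2 = 67**2 = 4489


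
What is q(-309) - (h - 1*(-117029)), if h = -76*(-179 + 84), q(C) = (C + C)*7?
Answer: -128575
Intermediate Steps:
q(C) = 14*C (q(C) = (2*C)*7 = 14*C)
h = 7220 (h = -76*(-95) = 7220)
q(-309) - (h - 1*(-117029)) = 14*(-309) - (7220 - 1*(-117029)) = -4326 - (7220 + 117029) = -4326 - 1*124249 = -4326 - 124249 = -128575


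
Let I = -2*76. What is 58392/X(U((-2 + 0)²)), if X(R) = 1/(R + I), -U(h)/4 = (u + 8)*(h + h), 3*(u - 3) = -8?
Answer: -24446784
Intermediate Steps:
u = ⅓ (u = 3 + (⅓)*(-8) = 3 - 8/3 = ⅓ ≈ 0.33333)
I = -152
U(h) = -200*h/3 (U(h) = -4*(⅓ + 8)*(h + h) = -100*2*h/3 = -200*h/3)
X(R) = 1/(-152 + R) (X(R) = 1/(R - 152) = 1/(-152 + R))
58392/X(U((-2 + 0)²)) = 58392/(1/(-152 - 200*(-2 + 0)²/3)) = 58392/(1/(-152 - 200/3*(-2)²)) = 58392/(1/(-152 - 200/3*4)) = 58392/(1/(-152 - 800/3)) = 58392/(1/(-1256/3)) = 58392/(-3/1256) = 58392*(-1256/3) = -24446784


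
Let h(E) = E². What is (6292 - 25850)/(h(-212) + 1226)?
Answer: -9779/23085 ≈ -0.42361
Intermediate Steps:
(6292 - 25850)/(h(-212) + 1226) = (6292 - 25850)/((-212)² + 1226) = -19558/(44944 + 1226) = -19558/46170 = -19558*1/46170 = -9779/23085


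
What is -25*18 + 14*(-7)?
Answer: -548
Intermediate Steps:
-25*18 + 14*(-7) = -450 - 98 = -548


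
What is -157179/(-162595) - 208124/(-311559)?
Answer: 82810453841/50657935605 ≈ 1.6347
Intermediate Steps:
-157179/(-162595) - 208124/(-311559) = -157179*(-1/162595) - 208124*(-1/311559) = 157179/162595 + 208124/311559 = 82810453841/50657935605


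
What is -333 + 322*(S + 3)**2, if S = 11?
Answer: 62779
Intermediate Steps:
-333 + 322*(S + 3)**2 = -333 + 322*(11 + 3)**2 = -333 + 322*14**2 = -333 + 322*196 = -333 + 63112 = 62779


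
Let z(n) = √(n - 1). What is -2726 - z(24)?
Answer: -2726 - √23 ≈ -2730.8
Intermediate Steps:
z(n) = √(-1 + n)
-2726 - z(24) = -2726 - √(-1 + 24) = -2726 - √23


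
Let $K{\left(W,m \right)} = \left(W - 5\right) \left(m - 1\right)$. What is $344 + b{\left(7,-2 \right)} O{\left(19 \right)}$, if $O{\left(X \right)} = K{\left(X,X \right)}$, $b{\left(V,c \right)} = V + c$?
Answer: $1604$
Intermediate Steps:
$K{\left(W,m \right)} = \left(-1 + m\right) \left(-5 + W\right)$ ($K{\left(W,m \right)} = \left(-5 + W\right) \left(-1 + m\right) = \left(-1 + m\right) \left(-5 + W\right)$)
$O{\left(X \right)} = 5 + X^{2} - 6 X$ ($O{\left(X \right)} = 5 - X - 5 X + X X = 5 - X - 5 X + X^{2} = 5 + X^{2} - 6 X$)
$344 + b{\left(7,-2 \right)} O{\left(19 \right)} = 344 + \left(7 - 2\right) \left(5 + 19^{2} - 114\right) = 344 + 5 \left(5 + 361 - 114\right) = 344 + 5 \cdot 252 = 344 + 1260 = 1604$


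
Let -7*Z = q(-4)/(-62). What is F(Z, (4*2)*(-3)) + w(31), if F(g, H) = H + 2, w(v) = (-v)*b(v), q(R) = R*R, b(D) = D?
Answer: -983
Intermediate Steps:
q(R) = R**2
w(v) = -v**2 (w(v) = (-v)*v = -v**2)
Z = 8/217 (Z = -(-4)**2/(7*(-62)) = -16*(-1)/(7*62) = -1/7*(-8/31) = 8/217 ≈ 0.036866)
F(g, H) = 2 + H
F(Z, (4*2)*(-3)) + w(31) = (2 + (4*2)*(-3)) - 1*31**2 = (2 + 8*(-3)) - 1*961 = (2 - 24) - 961 = -22 - 961 = -983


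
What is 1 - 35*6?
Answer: -209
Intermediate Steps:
1 - 35*6 = 1 - 210 = -209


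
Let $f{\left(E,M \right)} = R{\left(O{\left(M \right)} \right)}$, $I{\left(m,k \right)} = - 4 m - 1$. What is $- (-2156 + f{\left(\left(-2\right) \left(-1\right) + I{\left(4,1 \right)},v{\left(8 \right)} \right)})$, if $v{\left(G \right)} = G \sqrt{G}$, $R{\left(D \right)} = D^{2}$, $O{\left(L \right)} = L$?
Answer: $1644$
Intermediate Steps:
$I{\left(m,k \right)} = -1 - 4 m$
$v{\left(G \right)} = G^{\frac{3}{2}}$
$f{\left(E,M \right)} = M^{2}$
$- (-2156 + f{\left(\left(-2\right) \left(-1\right) + I{\left(4,1 \right)},v{\left(8 \right)} \right)}) = - (-2156 + \left(8^{\frac{3}{2}}\right)^{2}) = - (-2156 + \left(16 \sqrt{2}\right)^{2}) = - (-2156 + 512) = \left(-1\right) \left(-1644\right) = 1644$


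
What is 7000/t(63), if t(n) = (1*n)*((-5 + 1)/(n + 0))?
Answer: -1750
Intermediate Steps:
t(n) = -4 (t(n) = n*(-4/n) = -4)
7000/t(63) = 7000/(-4) = 7000*(-¼) = -1750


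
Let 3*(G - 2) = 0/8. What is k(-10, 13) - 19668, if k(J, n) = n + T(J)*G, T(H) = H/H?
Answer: -19653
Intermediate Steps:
G = 2 (G = 2 + (0/8)/3 = 2 + (0*(⅛))/3 = 2 + (⅓)*0 = 2 + 0 = 2)
T(H) = 1
k(J, n) = 2 + n (k(J, n) = n + 1*2 = n + 2 = 2 + n)
k(-10, 13) - 19668 = (2 + 13) - 19668 = 15 - 19668 = -19653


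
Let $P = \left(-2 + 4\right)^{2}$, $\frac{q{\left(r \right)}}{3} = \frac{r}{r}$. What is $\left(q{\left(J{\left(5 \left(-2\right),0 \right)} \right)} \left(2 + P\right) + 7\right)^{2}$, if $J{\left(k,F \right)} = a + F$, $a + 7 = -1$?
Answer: $625$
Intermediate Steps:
$a = -8$ ($a = -7 - 1 = -8$)
$J{\left(k,F \right)} = -8 + F$
$q{\left(r \right)} = 3$ ($q{\left(r \right)} = 3 \frac{r}{r} = 3 \cdot 1 = 3$)
$P = 4$ ($P = 2^{2} = 4$)
$\left(q{\left(J{\left(5 \left(-2\right),0 \right)} \right)} \left(2 + P\right) + 7\right)^{2} = \left(3 \left(2 + 4\right) + 7\right)^{2} = \left(3 \cdot 6 + 7\right)^{2} = \left(18 + 7\right)^{2} = 25^{2} = 625$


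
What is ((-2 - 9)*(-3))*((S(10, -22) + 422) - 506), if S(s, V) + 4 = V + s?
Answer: -3300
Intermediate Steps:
S(s, V) = -4 + V + s (S(s, V) = -4 + (V + s) = -4 + V + s)
((-2 - 9)*(-3))*((S(10, -22) + 422) - 506) = ((-2 - 9)*(-3))*(((-4 - 22 + 10) + 422) - 506) = (-11*(-3))*((-16 + 422) - 506) = 33*(406 - 506) = 33*(-100) = -3300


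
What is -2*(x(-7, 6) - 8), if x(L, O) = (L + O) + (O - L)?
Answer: -8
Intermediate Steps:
x(L, O) = 2*O
-2*(x(-7, 6) - 8) = -2*(2*6 - 8) = -2*(12 - 8) = -2*4 = -8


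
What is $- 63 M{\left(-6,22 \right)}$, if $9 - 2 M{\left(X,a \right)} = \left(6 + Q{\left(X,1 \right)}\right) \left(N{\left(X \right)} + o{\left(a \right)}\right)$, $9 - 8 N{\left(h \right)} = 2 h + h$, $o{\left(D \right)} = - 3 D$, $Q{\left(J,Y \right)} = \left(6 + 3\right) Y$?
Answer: $- \frac{477981}{16} \approx -29874.0$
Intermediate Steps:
$Q{\left(J,Y \right)} = 9 Y$
$N{\left(h \right)} = \frac{9}{8} - \frac{3 h}{8}$ ($N{\left(h \right)} = \frac{9}{8} - \frac{2 h + h}{8} = \frac{9}{8} - \frac{3 h}{8}$)
$M{\left(X,a \right)} = - \frac{63}{16} + \frac{45 a}{2} + \frac{45 X}{16}$ ($M{\left(X,a \right)} = \frac{9}{2} - \frac{\left(6 + 9 \cdot 1\right) \left(\left(\frac{9}{8} - \frac{3 X}{8}\right) - 3 a\right)}{2} = \frac{9}{2} - \frac{\left(6 + 9\right) \left(\frac{9}{8} - 3 a - \frac{3 X}{8}\right)}{2} = \frac{9}{2} - \frac{15 \left(\frac{9}{8} - 3 a - \frac{3 X}{8}\right)}{2} = \frac{9}{2} - \frac{\frac{135}{8} - 45 a - \frac{45 X}{8}}{2} = \frac{9}{2} + \left(- \frac{135}{16} + \frac{45 a}{2} + \frac{45 X}{16}\right) = - \frac{63}{16} + \frac{45 a}{2} + \frac{45 X}{16}$)
$- 63 M{\left(-6,22 \right)} = - 63 \left(- \frac{63}{16} + \frac{45}{2} \cdot 22 + \frac{45}{16} \left(-6\right)\right) = - 63 \left(- \frac{63}{16} + 495 - \frac{135}{8}\right) = \left(-63\right) \frac{7587}{16} = - \frac{477981}{16}$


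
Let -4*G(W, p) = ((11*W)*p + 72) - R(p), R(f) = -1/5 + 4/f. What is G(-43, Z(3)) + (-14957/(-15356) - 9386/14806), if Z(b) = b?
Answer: 52299229129/155018820 ≈ 337.37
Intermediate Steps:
R(f) = -1/5 + 4/f (R(f) = -1*1/5 + 4/f = -1/5 + 4/f)
G(W, p) = -18 - 11*W*p/4 + (20 - p)/(20*p) (G(W, p) = -(((11*W)*p + 72) - (20 - p)/(5*p))/4 = -((11*W*p + 72) - (20 - p)/(5*p))/4 = -((72 + 11*W*p) - (20 - p)/(5*p))/4 = -(72 + 11*W*p - (20 - p)/(5*p))/4 = -18 - 11*W*p/4 + (20 - p)/(20*p))
G(-43, Z(3)) + (-14957/(-15356) - 9386/14806) = (-361/20 + 1/3 - 11/4*(-43)*3) + (-14957/(-15356) - 9386/14806) = (-361/20 + 1/3 + 1419/4) + (-14957*(-1/15356) - 9386*1/14806) = 10111/30 + (14957/15356 - 4693/7403) = 10111/30 + 3514633/10334588 = 52299229129/155018820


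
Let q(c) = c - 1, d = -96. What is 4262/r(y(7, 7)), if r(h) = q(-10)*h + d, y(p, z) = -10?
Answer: 2131/7 ≈ 304.43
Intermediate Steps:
q(c) = -1 + c
r(h) = -96 - 11*h (r(h) = (-1 - 10)*h - 96 = -11*h - 96 = -96 - 11*h)
4262/r(y(7, 7)) = 4262/(-96 - 11*(-10)) = 4262/(-96 + 110) = 4262/14 = 4262*(1/14) = 2131/7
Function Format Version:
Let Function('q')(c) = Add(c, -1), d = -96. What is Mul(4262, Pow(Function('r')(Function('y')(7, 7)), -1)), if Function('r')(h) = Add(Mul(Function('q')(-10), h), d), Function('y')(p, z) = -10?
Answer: Rational(2131, 7) ≈ 304.43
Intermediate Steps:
Function('q')(c) = Add(-1, c)
Function('r')(h) = Add(-96, Mul(-11, h)) (Function('r')(h) = Add(Mul(Add(-1, -10), h), -96) = Add(Mul(-11, h), -96) = Add(-96, Mul(-11, h)))
Mul(4262, Pow(Function('r')(Function('y')(7, 7)), -1)) = Mul(4262, Pow(Add(-96, Mul(-11, -10)), -1)) = Mul(4262, Pow(Add(-96, 110), -1)) = Mul(4262, Pow(14, -1)) = Mul(4262, Rational(1, 14)) = Rational(2131, 7)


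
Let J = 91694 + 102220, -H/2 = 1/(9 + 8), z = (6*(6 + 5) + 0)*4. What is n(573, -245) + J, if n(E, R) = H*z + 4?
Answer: 3296078/17 ≈ 1.9389e+5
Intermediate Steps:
z = 264 (z = (6*11 + 0)*4 = (66 + 0)*4 = 66*4 = 264)
H = -2/17 (H = -2/(9 + 8) = -2/17 ≈ -0.11765)
J = 193914
n(E, R) = -460/17 (n(E, R) = -2/17*264 + 4 = -528/17 + 4 = -460/17)
n(573, -245) + J = -460/17 + 193914 = 3296078/17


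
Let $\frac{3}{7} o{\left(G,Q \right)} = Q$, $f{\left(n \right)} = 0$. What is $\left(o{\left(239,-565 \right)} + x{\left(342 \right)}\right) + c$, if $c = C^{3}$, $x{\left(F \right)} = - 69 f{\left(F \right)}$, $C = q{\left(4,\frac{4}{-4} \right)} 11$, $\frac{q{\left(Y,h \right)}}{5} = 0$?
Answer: $- \frac{3955}{3} \approx -1318.3$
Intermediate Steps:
$q{\left(Y,h \right)} = 0$ ($q{\left(Y,h \right)} = 5 \cdot 0 = 0$)
$o{\left(G,Q \right)} = \frac{7 Q}{3}$
$C = 0$ ($C = 0 \cdot 11 = 0$)
$x{\left(F \right)} = 0$ ($x{\left(F \right)} = \left(-69\right) 0 = 0$)
$c = 0$ ($c = 0^{3} = 0$)
$\left(o{\left(239,-565 \right)} + x{\left(342 \right)}\right) + c = \left(\frac{7}{3} \left(-565\right) + 0\right) + 0 = \left(- \frac{3955}{3} + 0\right) + 0 = - \frac{3955}{3} + 0 = - \frac{3955}{3}$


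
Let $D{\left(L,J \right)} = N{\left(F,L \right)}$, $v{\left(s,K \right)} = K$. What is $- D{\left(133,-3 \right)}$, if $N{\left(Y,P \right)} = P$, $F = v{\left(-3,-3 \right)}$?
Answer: $-133$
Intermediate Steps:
$F = -3$
$D{\left(L,J \right)} = L$
$- D{\left(133,-3 \right)} = \left(-1\right) 133 = -133$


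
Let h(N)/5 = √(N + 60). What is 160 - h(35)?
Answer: 160 - 5*√95 ≈ 111.27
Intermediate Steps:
h(N) = 5*√(60 + N) (h(N) = 5*√(N + 60) = 5*√(60 + N))
160 - h(35) = 160 - 5*√(60 + 35) = 160 - 5*√95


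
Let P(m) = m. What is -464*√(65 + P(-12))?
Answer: -464*√53 ≈ -3378.0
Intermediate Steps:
-464*√(65 + P(-12)) = -464*√(65 - 12) = -464*√53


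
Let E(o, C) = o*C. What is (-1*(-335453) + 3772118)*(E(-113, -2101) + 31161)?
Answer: 1103186773754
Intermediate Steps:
E(o, C) = C*o
(-1*(-335453) + 3772118)*(E(-113, -2101) + 31161) = (-1*(-335453) + 3772118)*(-2101*(-113) + 31161) = (335453 + 3772118)*(237413 + 31161) = 4107571*268574 = 1103186773754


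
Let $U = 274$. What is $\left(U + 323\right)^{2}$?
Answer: $356409$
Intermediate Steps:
$\left(U + 323\right)^{2} = \left(274 + 323\right)^{2} = 597^{2} = 356409$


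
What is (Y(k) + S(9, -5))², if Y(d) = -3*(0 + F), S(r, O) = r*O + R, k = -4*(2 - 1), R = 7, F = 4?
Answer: 2500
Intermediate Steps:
k = -4 (k = -4*1 = -4)
S(r, O) = 7 + O*r (S(r, O) = r*O + 7 = O*r + 7 = 7 + O*r)
Y(d) = -12 (Y(d) = -3*(0 + 4) = -3*4 = -12)
(Y(k) + S(9, -5))² = (-12 + (7 - 5*9))² = (-12 + (7 - 45))² = (-12 - 38)² = (-50)² = 2500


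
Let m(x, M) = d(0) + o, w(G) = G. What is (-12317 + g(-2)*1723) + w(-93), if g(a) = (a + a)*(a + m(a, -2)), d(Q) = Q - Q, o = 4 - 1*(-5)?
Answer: -60654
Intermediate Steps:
o = 9 (o = 4 + 5 = 9)
d(Q) = 0
m(x, M) = 9 (m(x, M) = 0 + 9 = 9)
g(a) = 2*a*(9 + a) (g(a) = (a + a)*(a + 9) = (2*a)*(9 + a) = 2*a*(9 + a))
(-12317 + g(-2)*1723) + w(-93) = (-12317 + (2*(-2)*(9 - 2))*1723) - 93 = (-12317 + (2*(-2)*7)*1723) - 93 = (-12317 - 28*1723) - 93 = (-12317 - 48244) - 93 = -60561 - 93 = -60654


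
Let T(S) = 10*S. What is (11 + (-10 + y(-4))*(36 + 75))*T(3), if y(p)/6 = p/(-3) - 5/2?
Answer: -56280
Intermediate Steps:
y(p) = -15 - 2*p (y(p) = 6*(p/(-3) - 5/2) = 6*(p*(-⅓) - 5*½) = 6*(-p/3 - 5/2) = 6*(-5/2 - p/3) = -15 - 2*p)
(11 + (-10 + y(-4))*(36 + 75))*T(3) = (11 + (-10 + (-15 - 2*(-4)))*(36 + 75))*(10*3) = (11 + (-10 + (-15 + 8))*111)*30 = (11 + (-10 - 7)*111)*30 = (11 - 17*111)*30 = (11 - 1887)*30 = -1876*30 = -56280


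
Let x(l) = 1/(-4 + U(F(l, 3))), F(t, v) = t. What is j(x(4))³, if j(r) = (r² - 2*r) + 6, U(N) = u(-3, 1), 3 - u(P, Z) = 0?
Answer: 729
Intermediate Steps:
u(P, Z) = 3 (u(P, Z) = 3 - 1*0 = 3 + 0 = 3)
U(N) = 3
x(l) = -1 (x(l) = 1/(-4 + 3) = 1/(-1) = -1)
j(r) = 6 + r² - 2*r
j(x(4))³ = (6 + (-1)² - 2*(-1))³ = (6 + 1 + 2)³ = 9³ = 729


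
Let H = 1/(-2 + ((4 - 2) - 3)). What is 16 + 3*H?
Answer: 15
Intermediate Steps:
H = -⅓ (H = 1/(-2 + (2 - 3)) = 1/(-2 - 1) = 1/(-3) = -⅓ ≈ -0.33333)
16 + 3*H = 16 + 3*(-⅓) = 16 - 1 = 15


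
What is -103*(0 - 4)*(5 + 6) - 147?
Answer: 4385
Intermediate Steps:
-103*(0 - 4)*(5 + 6) - 147 = -(-412)*11 - 147 = -103*(-44) - 147 = 4532 - 147 = 4385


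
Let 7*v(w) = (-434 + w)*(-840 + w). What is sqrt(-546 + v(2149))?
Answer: sqrt(320159) ≈ 565.83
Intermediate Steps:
v(w) = (-840 + w)*(-434 + w)/7 (v(w) = ((-434 + w)*(-840 + w))/7 = ((-840 + w)*(-434 + w))/7 = (-840 + w)*(-434 + w)/7)
sqrt(-546 + v(2149)) = sqrt(-546 + (52080 - 182*2149 + (1/7)*2149**2)) = sqrt(-546 + (52080 - 391118 + (1/7)*4618201)) = sqrt(-546 + (52080 - 391118 + 659743)) = sqrt(-546 + 320705) = sqrt(320159)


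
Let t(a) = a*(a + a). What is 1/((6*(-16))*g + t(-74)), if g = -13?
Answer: 1/12200 ≈ 8.1967e-5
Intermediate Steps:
t(a) = 2*a² (t(a) = a*(2*a) = 2*a²)
1/((6*(-16))*g + t(-74)) = 1/((6*(-16))*(-13) + 2*(-74)²) = 1/(-96*(-13) + 2*5476) = 1/(1248 + 10952) = 1/12200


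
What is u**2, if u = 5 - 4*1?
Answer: 1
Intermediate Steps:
u = 1 (u = 5 - 4 = 1)
u**2 = 1**2 = 1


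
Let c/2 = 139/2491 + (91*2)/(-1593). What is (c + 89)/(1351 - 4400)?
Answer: -352702637/12098928987 ≈ -0.029152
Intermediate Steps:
c = -463870/3968163 (c = 2*(139/2491 + (91*2)/(-1593)) = 2*(139*(1/2491) + 182*(-1/1593)) = 2*(139/2491 - 182/1593) = 2*(-231935/3968163) = -463870/3968163 ≈ -0.11690)
(c + 89)/(1351 - 4400) = (-463870/3968163 + 89)/(1351 - 4400) = (352702637/3968163)/(-3049) = (352702637/3968163)*(-1/3049) = -352702637/12098928987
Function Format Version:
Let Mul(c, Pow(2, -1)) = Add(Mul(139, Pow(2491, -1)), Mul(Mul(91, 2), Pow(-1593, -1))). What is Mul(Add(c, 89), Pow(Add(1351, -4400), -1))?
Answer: Rational(-352702637, 12098928987) ≈ -0.029152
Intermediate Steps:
c = Rational(-463870, 3968163) (c = Mul(2, Add(Mul(139, Pow(2491, -1)), Mul(Mul(91, 2), Pow(-1593, -1)))) = Mul(2, Add(Mul(139, Rational(1, 2491)), Mul(182, Rational(-1, 1593)))) = Mul(2, Add(Rational(139, 2491), Rational(-182, 1593))) = Mul(2, Rational(-231935, 3968163)) = Rational(-463870, 3968163) ≈ -0.11690)
Mul(Add(c, 89), Pow(Add(1351, -4400), -1)) = Mul(Add(Rational(-463870, 3968163), 89), Pow(Add(1351, -4400), -1)) = Mul(Rational(352702637, 3968163), Pow(-3049, -1)) = Mul(Rational(352702637, 3968163), Rational(-1, 3049)) = Rational(-352702637, 12098928987)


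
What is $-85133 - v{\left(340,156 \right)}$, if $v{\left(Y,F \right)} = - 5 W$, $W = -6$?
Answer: $-85163$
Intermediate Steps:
$v{\left(Y,F \right)} = 30$ ($v{\left(Y,F \right)} = \left(-5\right) \left(-6\right) = 30$)
$-85133 - v{\left(340,156 \right)} = -85133 - 30 = -85163$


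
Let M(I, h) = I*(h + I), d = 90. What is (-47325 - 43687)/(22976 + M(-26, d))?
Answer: -22753/5328 ≈ -4.2705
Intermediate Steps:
M(I, h) = I*(I + h)
(-47325 - 43687)/(22976 + M(-26, d)) = (-47325 - 43687)/(22976 - 26*(-26 + 90)) = -91012/(22976 - 26*64) = -91012/(22976 - 1664) = -91012/21312 = -91012*1/21312 = -22753/5328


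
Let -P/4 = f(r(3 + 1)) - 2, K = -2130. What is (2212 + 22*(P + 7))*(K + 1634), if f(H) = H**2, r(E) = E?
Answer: -562464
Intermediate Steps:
P = -56 (P = -4*((3 + 1)**2 - 2) = -4*(4**2 - 2) = -4*(16 - 2) = -4*14 = -56)
(2212 + 22*(P + 7))*(K + 1634) = (2212 + 22*(-56 + 7))*(-2130 + 1634) = (2212 + 22*(-49))*(-496) = (2212 - 1078)*(-496) = 1134*(-496) = -562464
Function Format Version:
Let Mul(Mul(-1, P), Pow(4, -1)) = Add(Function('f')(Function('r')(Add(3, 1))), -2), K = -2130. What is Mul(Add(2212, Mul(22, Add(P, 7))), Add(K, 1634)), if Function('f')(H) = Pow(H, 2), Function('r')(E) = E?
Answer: -562464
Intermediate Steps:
P = -56 (P = Mul(-4, Add(Pow(Add(3, 1), 2), -2)) = Mul(-4, Add(Pow(4, 2), -2)) = Mul(-4, Add(16, -2)) = Mul(-4, 14) = -56)
Mul(Add(2212, Mul(22, Add(P, 7))), Add(K, 1634)) = Mul(Add(2212, Mul(22, Add(-56, 7))), Add(-2130, 1634)) = Mul(Add(2212, Mul(22, -49)), -496) = Mul(Add(2212, -1078), -496) = Mul(1134, -496) = -562464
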